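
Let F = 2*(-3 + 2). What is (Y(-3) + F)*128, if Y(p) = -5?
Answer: -896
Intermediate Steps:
F = -2 (F = 2*(-1) = -2)
(Y(-3) + F)*128 = (-5 - 2)*128 = -7*128 = -896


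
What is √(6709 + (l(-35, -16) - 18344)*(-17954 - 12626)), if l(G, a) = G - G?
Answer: 27*√769501 ≈ 23685.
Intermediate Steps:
l(G, a) = 0
√(6709 + (l(-35, -16) - 18344)*(-17954 - 12626)) = √(6709 + (0 - 18344)*(-17954 - 12626)) = √(6709 - 18344*(-30580)) = √(6709 + 560959520) = √560966229 = 27*√769501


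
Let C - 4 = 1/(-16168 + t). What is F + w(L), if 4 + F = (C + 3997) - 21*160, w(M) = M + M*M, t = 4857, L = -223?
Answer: 567167472/11311 ≈ 50143.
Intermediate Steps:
C = 45243/11311 (C = 4 + 1/(-16168 + 4857) = 4 + 1/(-11311) = 4 - 1/11311 = 45243/11311 ≈ 3.9999)
w(M) = M + M²
F = 7205106/11311 (F = -4 + ((45243/11311 + 3997) - 21*160) = -4 + (45255310/11311 - 3360) = -4 + 7250350/11311 = 7205106/11311 ≈ 637.00)
F + w(L) = 7205106/11311 - 223*(1 - 223) = 7205106/11311 - 223*(-222) = 7205106/11311 + 49506 = 567167472/11311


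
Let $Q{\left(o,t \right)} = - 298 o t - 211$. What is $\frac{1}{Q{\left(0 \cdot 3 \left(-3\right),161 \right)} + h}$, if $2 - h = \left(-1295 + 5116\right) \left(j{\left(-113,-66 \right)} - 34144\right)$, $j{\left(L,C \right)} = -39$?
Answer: $\frac{1}{130613034} \approx 7.6562 \cdot 10^{-9}$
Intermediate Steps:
$Q{\left(o,t \right)} = -211 - 298 o t$ ($Q{\left(o,t \right)} = - 298 o t - 211 = -211 - 298 o t$)
$h = 130613245$ ($h = 2 - \left(-1295 + 5116\right) \left(-39 - 34144\right) = 2 - 3821 \left(-34183\right) = 2 - -130613243 = 2 + 130613243 = 130613245$)
$\frac{1}{Q{\left(0 \cdot 3 \left(-3\right),161 \right)} + h} = \frac{1}{\left(-211 - 298 \cdot 0 \cdot 3 \left(-3\right) 161\right) + 130613245} = \frac{1}{\left(-211 - 298 \cdot 0 \left(-3\right) 161\right) + 130613245} = \frac{1}{\left(-211 - 0 \cdot 161\right) + 130613245} = \frac{1}{\left(-211 + 0\right) + 130613245} = \frac{1}{-211 + 130613245} = \frac{1}{130613034}$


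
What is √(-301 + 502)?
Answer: √201 ≈ 14.177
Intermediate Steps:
√(-301 + 502) = √201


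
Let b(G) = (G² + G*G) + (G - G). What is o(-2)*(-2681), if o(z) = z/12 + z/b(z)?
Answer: 13405/12 ≈ 1117.1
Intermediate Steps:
b(G) = 2*G² (b(G) = (G² + G²) + 0 = 2*G² + 0 = 2*G²)
o(z) = 1/(2*z) + z/12 (o(z) = z/12 + z/((2*z²)) = z*(1/12) + z*(1/(2*z²)) = z/12 + 1/(2*z) = 1/(2*z) + z/12)
o(-2)*(-2681) = ((1/12)*(6 + (-2)²)/(-2))*(-2681) = ((1/12)*(-½)*(6 + 4))*(-2681) = ((1/12)*(-½)*10)*(-2681) = -5/12*(-2681) = 13405/12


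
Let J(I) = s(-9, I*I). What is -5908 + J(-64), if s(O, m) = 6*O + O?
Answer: -5971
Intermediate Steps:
s(O, m) = 7*O
J(I) = -63 (J(I) = 7*(-9) = -63)
-5908 + J(-64) = -5908 - 63 = -5971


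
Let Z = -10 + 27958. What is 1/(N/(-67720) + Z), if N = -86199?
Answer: 67720/1892724759 ≈ 3.5779e-5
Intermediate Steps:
Z = 27948
1/(N/(-67720) + Z) = 1/(-86199/(-67720) + 27948) = 1/(-86199*(-1/67720) + 27948) = 1/(86199/67720 + 27948) = 1/(1892724759/67720) = 67720/1892724759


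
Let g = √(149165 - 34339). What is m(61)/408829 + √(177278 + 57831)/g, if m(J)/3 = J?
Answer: 183/408829 + √26996626034/114826 ≈ 1.4314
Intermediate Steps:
m(J) = 3*J
g = √114826 ≈ 338.86
m(61)/408829 + √(177278 + 57831)/g = (3*61)/408829 + √(177278 + 57831)/(√114826) = 183*(1/408829) + √235109*(√114826/114826) = 183/408829 + √26996626034/114826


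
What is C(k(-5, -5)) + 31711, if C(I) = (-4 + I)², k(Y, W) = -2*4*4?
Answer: 33007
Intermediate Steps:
k(Y, W) = -32 (k(Y, W) = -8*4 = -32)
C(k(-5, -5)) + 31711 = (-4 - 32)² + 31711 = (-36)² + 31711 = 1296 + 31711 = 33007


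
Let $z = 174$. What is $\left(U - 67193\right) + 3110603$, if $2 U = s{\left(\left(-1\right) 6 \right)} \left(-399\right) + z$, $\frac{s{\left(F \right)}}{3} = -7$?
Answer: $\frac{6095373}{2} \approx 3.0477 \cdot 10^{6}$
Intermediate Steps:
$s{\left(F \right)} = -21$ ($s{\left(F \right)} = 3 \left(-7\right) = -21$)
$U = \frac{8553}{2}$ ($U = \frac{\left(-21\right) \left(-399\right) + 174}{2} = \frac{8379 + 174}{2} = \frac{1}{2} \cdot 8553 = \frac{8553}{2} \approx 4276.5$)
$\left(U - 67193\right) + 3110603 = \left(\frac{8553}{2} - 67193\right) + 3110603 = - \frac{125833}{2} + 3110603 = \frac{6095373}{2}$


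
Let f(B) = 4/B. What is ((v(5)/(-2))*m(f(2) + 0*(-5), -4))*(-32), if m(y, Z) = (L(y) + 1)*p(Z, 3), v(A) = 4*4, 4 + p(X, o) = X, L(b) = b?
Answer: -6144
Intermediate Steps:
p(X, o) = -4 + X
v(A) = 16
m(y, Z) = (1 + y)*(-4 + Z) (m(y, Z) = (y + 1)*(-4 + Z) = (1 + y)*(-4 + Z))
((v(5)/(-2))*m(f(2) + 0*(-5), -4))*(-32) = ((16/(-2))*((1 + (4/2 + 0*(-5)))*(-4 - 4)))*(-32) = ((16*(-1/2))*((1 + (4*(1/2) + 0))*(-8)))*(-32) = -8*(1 + (2 + 0))*(-8)*(-32) = -8*(1 + 2)*(-8)*(-32) = -24*(-8)*(-32) = -8*(-24)*(-32) = 192*(-32) = -6144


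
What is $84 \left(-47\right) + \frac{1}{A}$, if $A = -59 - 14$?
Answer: $- \frac{288205}{73} \approx -3948.0$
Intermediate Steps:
$A = -73$
$84 \left(-47\right) + \frac{1}{A} = 84 \left(-47\right) + \frac{1}{-73} = -3948 - \frac{1}{73} = - \frac{288205}{73}$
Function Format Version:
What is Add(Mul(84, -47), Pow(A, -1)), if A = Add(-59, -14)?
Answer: Rational(-288205, 73) ≈ -3948.0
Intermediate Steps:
A = -73
Add(Mul(84, -47), Pow(A, -1)) = Add(Mul(84, -47), Pow(-73, -1)) = Add(-3948, Rational(-1, 73)) = Rational(-288205, 73)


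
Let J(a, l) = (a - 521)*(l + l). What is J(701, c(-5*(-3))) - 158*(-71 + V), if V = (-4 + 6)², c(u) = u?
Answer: 15986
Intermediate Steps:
J(a, l) = 2*l*(-521 + a) (J(a, l) = (-521 + a)*(2*l) = 2*l*(-521 + a))
V = 4 (V = 2² = 4)
J(701, c(-5*(-3))) - 158*(-71 + V) = 2*(-5*(-3))*(-521 + 701) - 158*(-71 + 4) = 2*15*180 - 158*(-67) = 5400 + 10586 = 15986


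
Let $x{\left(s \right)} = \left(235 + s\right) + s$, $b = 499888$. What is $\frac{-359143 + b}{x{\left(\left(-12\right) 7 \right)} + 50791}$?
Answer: $\frac{140745}{50858} \approx 2.7674$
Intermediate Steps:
$x{\left(s \right)} = 235 + 2 s$
$\frac{-359143 + b}{x{\left(\left(-12\right) 7 \right)} + 50791} = \frac{-359143 + 499888}{\left(235 + 2 \left(\left(-12\right) 7\right)\right) + 50791} = \frac{140745}{\left(235 + 2 \left(-84\right)\right) + 50791} = \frac{140745}{\left(235 - 168\right) + 50791} = \frac{140745}{67 + 50791} = \frac{140745}{50858}$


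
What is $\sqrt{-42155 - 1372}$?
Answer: $i \sqrt{43527} \approx 208.63 i$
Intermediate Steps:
$\sqrt{-42155 - 1372} = \sqrt{-43527} = i \sqrt{43527}$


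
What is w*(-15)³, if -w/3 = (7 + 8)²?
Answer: 2278125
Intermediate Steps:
w = -675 (w = -3*(7 + 8)² = -3*15² = -3*225 = -675)
w*(-15)³ = -675*(-15)³ = -675*(-3375) = 2278125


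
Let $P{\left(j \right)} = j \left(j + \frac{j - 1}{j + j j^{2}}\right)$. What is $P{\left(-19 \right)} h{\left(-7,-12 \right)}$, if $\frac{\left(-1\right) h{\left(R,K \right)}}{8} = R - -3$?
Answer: $\frac{2090592}{181} \approx 11550.0$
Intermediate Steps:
$P{\left(j \right)} = j \left(j + \frac{-1 + j}{j + j^{3}}\right)$
$h{\left(R,K \right)} = -24 - 8 R$ ($h{\left(R,K \right)} = - 8 \left(R - -3\right) = - 8 \left(R + 3\right) = - 8 \left(3 + R\right) = -24 - 8 R$)
$P{\left(-19 \right)} h{\left(-7,-12 \right)} = \frac{-1 - 19 + \left(-19\right)^{2} + \left(-19\right)^{4}}{1 + \left(-19\right)^{2}} \left(-24 - -56\right) = \frac{-1 - 19 + 361 + 130321}{1 + 361} \left(-24 + 56\right) = \frac{1}{362} \cdot 130662 \cdot 32 = \frac{65331}{181} \cdot 32 = \frac{2090592}{181}$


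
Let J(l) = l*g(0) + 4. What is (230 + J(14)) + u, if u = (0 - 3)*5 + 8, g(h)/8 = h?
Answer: 227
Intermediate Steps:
g(h) = 8*h
u = -7 (u = -3*5 + 8 = -15 + 8 = -7)
J(l) = 4 (J(l) = l*(8*0) + 4 = l*0 + 4 = 0 + 4 = 4)
(230 + J(14)) + u = (230 + 4) - 7 = 234 - 7 = 227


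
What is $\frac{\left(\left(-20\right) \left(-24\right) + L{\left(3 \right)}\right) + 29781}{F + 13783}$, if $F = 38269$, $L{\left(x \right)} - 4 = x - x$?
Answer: $\frac{30265}{52052} \approx 0.58144$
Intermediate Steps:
$L{\left(x \right)} = 4$ ($L{\left(x \right)} = 4 + \left(x - x\right) = 4 + 0 = 4$)
$\frac{\left(\left(-20\right) \left(-24\right) + L{\left(3 \right)}\right) + 29781}{F + 13783} = \frac{\left(\left(-20\right) \left(-24\right) + 4\right) + 29781}{38269 + 13783} = \frac{\left(480 + 4\right) + 29781}{52052} = \left(484 + 29781\right) \frac{1}{52052} = 30265 \cdot \frac{1}{52052} = \frac{30265}{52052}$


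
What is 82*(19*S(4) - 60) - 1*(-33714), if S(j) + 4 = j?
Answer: 28794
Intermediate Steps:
S(j) = -4 + j
82*(19*S(4) - 60) - 1*(-33714) = 82*(19*(-4 + 4) - 60) - 1*(-33714) = 82*(19*0 - 60) + 33714 = 82*(0 - 60) + 33714 = 82*(-60) + 33714 = -4920 + 33714 = 28794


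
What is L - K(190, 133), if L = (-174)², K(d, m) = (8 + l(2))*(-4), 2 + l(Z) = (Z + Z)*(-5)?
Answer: 30220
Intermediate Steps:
l(Z) = -2 - 10*Z (l(Z) = -2 + (Z + Z)*(-5) = -2 + (2*Z)*(-5) = -2 - 10*Z)
K(d, m) = 56 (K(d, m) = (8 + (-2 - 10*2))*(-4) = (8 + (-2 - 20))*(-4) = (8 - 22)*(-4) = -14*(-4) = 56)
L = 30276
L - K(190, 133) = 30276 - 1*56 = 30276 - 56 = 30220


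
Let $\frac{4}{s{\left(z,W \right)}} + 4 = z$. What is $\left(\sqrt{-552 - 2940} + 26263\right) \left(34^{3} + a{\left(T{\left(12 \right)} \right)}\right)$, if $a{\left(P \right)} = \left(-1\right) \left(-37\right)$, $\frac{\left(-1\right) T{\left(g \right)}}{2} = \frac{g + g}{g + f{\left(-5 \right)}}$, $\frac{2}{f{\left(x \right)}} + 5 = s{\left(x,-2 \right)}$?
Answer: $1033212683 + 236046 i \sqrt{97} \approx 1.0332 \cdot 10^{9} + 2.3248 \cdot 10^{6} i$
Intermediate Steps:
$s{\left(z,W \right)} = \frac{4}{-4 + z}$
$f{\left(x \right)} = \frac{2}{-5 + \frac{4}{-4 + x}}$
$T{\left(g \right)} = - \frac{4 g}{- \frac{18}{49} + g}$ ($T{\left(g \right)} = - 2 \frac{g + g}{g + \frac{2 \left(4 - -5\right)}{-24 + 5 \left(-5\right)}} = - 2 \frac{2 g}{g + \frac{2 \left(4 + 5\right)}{-24 - 25}} = - 2 \frac{2 g}{g + 2 \frac{1}{-49} \cdot 9} = - 2 \frac{2 g}{g + 2 \left(- \frac{1}{49}\right) 9} = - 2 \frac{2 g}{g - \frac{18}{49}} = - 2 \frac{2 g}{- \frac{18}{49} + g} = - \frac{4 g}{- \frac{18}{49} + g}$)
$a{\left(P \right)} = 37$
$\left(\sqrt{-552 - 2940} + 26263\right) \left(34^{3} + a{\left(T{\left(12 \right)} \right)}\right) = \left(\sqrt{-552 - 2940} + 26263\right) \left(34^{3} + 37\right) = \left(\sqrt{-3492} + 26263\right) \left(39304 + 37\right) = \left(6 i \sqrt{97} + 26263\right) 39341 = \left(26263 + 6 i \sqrt{97}\right) 39341 = 1033212683 + 236046 i \sqrt{97}$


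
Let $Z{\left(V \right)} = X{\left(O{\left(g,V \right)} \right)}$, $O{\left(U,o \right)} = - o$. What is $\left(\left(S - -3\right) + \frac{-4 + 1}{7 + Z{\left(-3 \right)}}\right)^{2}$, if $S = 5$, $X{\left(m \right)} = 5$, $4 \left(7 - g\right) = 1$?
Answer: $\frac{961}{16} \approx 60.063$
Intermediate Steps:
$g = \frac{27}{4}$ ($g = 7 - \frac{1}{4} = \frac{27}{4} \approx 6.75$)
$Z{\left(V \right)} = 5$
$\left(\left(S - -3\right) + \frac{-4 + 1}{7 + Z{\left(-3 \right)}}\right)^{2} = \left(\left(5 - -3\right) + \frac{-4 + 1}{7 + 5}\right)^{2} = \left(\left(5 + 3\right) - \frac{3}{12}\right)^{2} = \left(8 - \frac{1}{4}\right)^{2} = \left(\frac{31}{4}\right)^{2} = \frac{961}{16}$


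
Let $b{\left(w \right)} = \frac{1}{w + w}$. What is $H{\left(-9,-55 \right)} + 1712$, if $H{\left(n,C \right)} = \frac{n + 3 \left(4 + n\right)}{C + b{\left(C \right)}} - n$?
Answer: $\frac{3472137}{2017} \approx 1721.4$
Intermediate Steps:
$b{\left(w \right)} = \frac{1}{2 w}$
$H{\left(n,C \right)} = - n + \frac{12 + 4 n}{C + \frac{1}{2 C}}$ ($H{\left(n,C \right)} = \frac{n + 3 \left(4 + n\right)}{C + \frac{1}{2 C}} - n = \frac{n + \left(12 + 3 n\right)}{C + \frac{1}{2 C}} - n = \frac{12 + 4 n}{C + \frac{1}{2 C}} - n = - n + \frac{12 + 4 n}{C + \frac{1}{2 C}}$)
$H{\left(-9,-55 \right)} + 1712 = \frac{\left(-1\right) \left(-9\right) - - 110 \left(-12 - -36 - -495\right)}{1 + 2 \left(-55\right)^{2}} + 1712 = \frac{9 - - 110 \left(-12 + 36 + 495\right)}{1 + 2 \cdot 3025} + 1712 = \frac{9 - \left(-110\right) 519}{1 + 6050} + 1712 = \frac{9 + 57090}{6051} + 1712 = \frac{1}{6051} \cdot 57099 + 1712 = \frac{19033}{2017} + 1712 = \frac{3472137}{2017}$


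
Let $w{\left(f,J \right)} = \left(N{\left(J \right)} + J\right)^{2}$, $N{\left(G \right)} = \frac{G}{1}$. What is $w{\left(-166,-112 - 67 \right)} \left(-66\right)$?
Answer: $-8458824$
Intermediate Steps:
$N{\left(G \right)} = G$ ($N{\left(G \right)} = G 1 = G$)
$w{\left(f,J \right)} = 4 J^{2}$ ($w{\left(f,J \right)} = \left(J + J\right)^{2} = \left(2 J\right)^{2} = 4 J^{2}$)
$w{\left(-166,-112 - 67 \right)} \left(-66\right) = 4 \left(-112 - 67\right)^{2} \left(-66\right) = 4 \left(-179\right)^{2} \left(-66\right) = 4 \cdot 32041 \left(-66\right) = 128164 \left(-66\right) = -8458824$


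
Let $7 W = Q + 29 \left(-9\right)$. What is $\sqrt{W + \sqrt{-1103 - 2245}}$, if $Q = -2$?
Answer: $\frac{\sqrt{-1841 + 294 i \sqrt{93}}}{7} \approx 3.9635 + 7.2994 i$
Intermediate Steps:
$W = - \frac{263}{7}$ ($W = \frac{-2 + 29 \left(-9\right)}{7} = \frac{-2 - 261}{7} = \frac{1}{7} \left(-263\right) = - \frac{263}{7} \approx -37.571$)
$\sqrt{W + \sqrt{-1103 - 2245}} = \sqrt{- \frac{263}{7} + \sqrt{-1103 - 2245}} = \sqrt{- \frac{263}{7} + \sqrt{-3348}} = \sqrt{- \frac{263}{7} + 6 i \sqrt{93}}$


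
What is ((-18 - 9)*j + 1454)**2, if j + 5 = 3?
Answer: 2274064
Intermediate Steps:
j = -2 (j = -5 + 3 = -2)
((-18 - 9)*j + 1454)**2 = ((-18 - 9)*(-2) + 1454)**2 = (-27*(-2) + 1454)**2 = (54 + 1454)**2 = 1508**2 = 2274064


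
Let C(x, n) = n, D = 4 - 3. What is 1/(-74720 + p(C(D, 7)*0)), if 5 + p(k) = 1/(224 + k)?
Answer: -224/16738399 ≈ -1.3382e-5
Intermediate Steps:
D = 1
p(k) = -5 + 1/(224 + k)
1/(-74720 + p(C(D, 7)*0)) = 1/(-74720 + (-1119 - 35*0)/(224 + 7*0)) = 1/(-74720 + (-1119 - 5*0)/(224 + 0)) = 1/(-74720 + (-1119 + 0)/224) = 1/(-74720 + (1/224)*(-1119)) = 1/(-74720 - 1119/224) = 1/(-16738399/224) = -224/16738399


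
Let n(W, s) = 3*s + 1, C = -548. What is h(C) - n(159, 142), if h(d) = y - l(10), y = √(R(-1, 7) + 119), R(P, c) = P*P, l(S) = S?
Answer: -437 + 2*√30 ≈ -426.05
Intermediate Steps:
R(P, c) = P²
y = 2*√30 (y = √((-1)² + 119) = √(1 + 119) = √120 = 2*√30 ≈ 10.954)
n(W, s) = 1 + 3*s
h(d) = -10 + 2*√30 (h(d) = 2*√30 - 1*10 = 2*√30 - 10 = -10 + 2*√30)
h(C) - n(159, 142) = (-10 + 2*√30) - (1 + 3*142) = (-10 + 2*√30) - (1 + 426) = (-10 + 2*√30) - 1*427 = (-10 + 2*√30) - 427 = -437 + 2*√30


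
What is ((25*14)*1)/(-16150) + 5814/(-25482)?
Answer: -342716/1371781 ≈ -0.24983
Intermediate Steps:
((25*14)*1)/(-16150) + 5814/(-25482) = (350*1)*(-1/16150) + 5814*(-1/25482) = 350*(-1/16150) - 969/4247 = -7/323 - 969/4247 = -342716/1371781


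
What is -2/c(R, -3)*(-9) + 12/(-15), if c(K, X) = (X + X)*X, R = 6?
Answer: ⅕ ≈ 0.20000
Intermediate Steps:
c(K, X) = 2*X² (c(K, X) = (2*X)*X = 2*X²)
-2/c(R, -3)*(-9) + 12/(-15) = -2/(2*(-3)²)*(-9) + 12/(-15) = -2/(2*9)*(-9) + 12*(-1/15) = -2/18*(-9) - ⅘ = -2*1/18*(-9) - ⅘ = -⅑*(-9) - ⅘ = 1 - ⅘ = ⅕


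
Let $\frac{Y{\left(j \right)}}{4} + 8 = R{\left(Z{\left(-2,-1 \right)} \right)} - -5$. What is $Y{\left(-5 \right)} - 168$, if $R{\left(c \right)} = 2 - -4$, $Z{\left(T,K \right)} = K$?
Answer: $-156$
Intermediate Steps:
$R{\left(c \right)} = 6$ ($R{\left(c \right)} = 2 + 4 = 6$)
$Y{\left(j \right)} = 12$ ($Y{\left(j \right)} = -32 + 4 \left(6 - -5\right) = -32 + 4 \left(6 + 5\right) = -32 + 4 \cdot 11 = -32 + 44 = 12$)
$Y{\left(-5 \right)} - 168 = 12 - 168 = -156$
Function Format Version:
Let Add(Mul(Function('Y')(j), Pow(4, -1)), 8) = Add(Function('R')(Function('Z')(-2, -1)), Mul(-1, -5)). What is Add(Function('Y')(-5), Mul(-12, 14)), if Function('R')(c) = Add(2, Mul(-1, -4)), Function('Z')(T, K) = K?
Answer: -156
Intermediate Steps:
Function('R')(c) = 6 (Function('R')(c) = Add(2, 4) = 6)
Function('Y')(j) = 12 (Function('Y')(j) = Add(-32, Mul(4, Add(6, Mul(-1, -5)))) = Add(-32, Mul(4, Add(6, 5))) = Add(-32, Mul(4, 11)) = Add(-32, 44) = 12)
Add(Function('Y')(-5), Mul(-12, 14)) = Add(12, Mul(-12, 14)) = Add(12, -168) = -156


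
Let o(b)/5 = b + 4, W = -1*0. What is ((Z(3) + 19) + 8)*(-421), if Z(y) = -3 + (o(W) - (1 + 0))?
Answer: -18103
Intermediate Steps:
W = 0
o(b) = 20 + 5*b (o(b) = 5*(b + 4) = 5*(4 + b) = 20 + 5*b)
Z(y) = 16 (Z(y) = -3 + ((20 + 5*0) - (1 + 0)) = -3 + ((20 + 0) - 1*1) = -3 + (20 - 1) = -3 + 19 = 16)
((Z(3) + 19) + 8)*(-421) = ((16 + 19) + 8)*(-421) = (35 + 8)*(-421) = 43*(-421) = -18103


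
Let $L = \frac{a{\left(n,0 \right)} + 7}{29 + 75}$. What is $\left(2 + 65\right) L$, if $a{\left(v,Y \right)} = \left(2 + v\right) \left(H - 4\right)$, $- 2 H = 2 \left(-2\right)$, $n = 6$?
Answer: $- \frac{603}{104} \approx -5.7981$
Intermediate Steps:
$H = 2$ ($H = - \frac{2 \left(-2\right)}{2} = \left(- \frac{1}{2}\right) \left(-4\right) = 2$)
$a{\left(v,Y \right)} = -4 - 2 v$ ($a{\left(v,Y \right)} = \left(2 + v\right) \left(2 - 4\right) = \left(2 + v\right) \left(-2\right) = -4 - 2 v$)
$L = - \frac{9}{104}$ ($L = \frac{\left(-4 - 12\right) + 7}{29 + 75} = \frac{\left(-4 - 12\right) + 7}{104} = \left(-16 + 7\right) \frac{1}{104} = \left(-9\right) \frac{1}{104} = - \frac{9}{104} \approx -0.086538$)
$\left(2 + 65\right) L = \left(2 + 65\right) \left(- \frac{9}{104}\right) = 67 \left(- \frac{9}{104}\right) = - \frac{603}{104}$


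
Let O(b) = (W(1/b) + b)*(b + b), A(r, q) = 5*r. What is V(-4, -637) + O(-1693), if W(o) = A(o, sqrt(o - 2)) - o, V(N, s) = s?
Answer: 5731869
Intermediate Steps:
W(o) = 4*o (W(o) = 5*o - o = 4*o)
O(b) = 2*b*(b + 4/b) (O(b) = (4/b + b)*(b + b) = (b + 4/b)*(2*b) = 2*b*(b + 4/b))
V(-4, -637) + O(-1693) = -637 + (8 + 2*(-1693)**2) = -637 + (8 + 2*2866249) = -637 + (8 + 5732498) = -637 + 5732506 = 5731869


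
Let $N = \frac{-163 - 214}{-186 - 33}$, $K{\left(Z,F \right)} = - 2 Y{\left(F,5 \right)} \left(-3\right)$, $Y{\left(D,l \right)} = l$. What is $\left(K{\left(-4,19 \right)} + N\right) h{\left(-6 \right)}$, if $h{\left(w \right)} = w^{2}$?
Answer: $\frac{83364}{73} \approx 1142.0$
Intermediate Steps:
$K{\left(Z,F \right)} = 30$ ($K{\left(Z,F \right)} = \left(-2\right) 5 \left(-3\right) = \left(-10\right) \left(-3\right) = 30$)
$N = \frac{377}{219}$ ($N = - \frac{377}{-219} = \left(-377\right) \left(- \frac{1}{219}\right) = \frac{377}{219} \approx 1.7215$)
$\left(K{\left(-4,19 \right)} + N\right) h{\left(-6 \right)} = \left(30 + \frac{377}{219}\right) \left(-6\right)^{2} = \frac{6947}{219} \cdot 36 = \frac{83364}{73}$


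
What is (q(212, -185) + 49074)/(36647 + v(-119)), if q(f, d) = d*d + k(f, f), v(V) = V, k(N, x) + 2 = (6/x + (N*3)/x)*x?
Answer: 83939/36528 ≈ 2.2979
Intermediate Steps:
k(N, x) = -2 + x*(6/x + 3*N/x) (k(N, x) = -2 + (6/x + (N*3)/x)*x = -2 + (6/x + (3*N)/x)*x = -2 + (6/x + 3*N/x)*x = -2 + x*(6/x + 3*N/x))
q(f, d) = 4 + d² + 3*f (q(f, d) = d*d + (4 + 3*f) = d² + (4 + 3*f) = 4 + d² + 3*f)
(q(212, -185) + 49074)/(36647 + v(-119)) = ((4 + (-185)² + 3*212) + 49074)/(36647 - 119) = ((4 + 34225 + 636) + 49074)/36528 = (34865 + 49074)*(1/36528) = 83939*(1/36528) = 83939/36528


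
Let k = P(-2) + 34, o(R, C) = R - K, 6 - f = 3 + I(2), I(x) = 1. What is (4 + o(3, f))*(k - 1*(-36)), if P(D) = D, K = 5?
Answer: 136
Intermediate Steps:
f = 2 (f = 6 - (3 + 1) = 6 - 1*4 = 6 - 4 = 2)
o(R, C) = -5 + R (o(R, C) = R - 1*5 = R - 5 = -5 + R)
k = 32 (k = -2 + 34 = 32)
(4 + o(3, f))*(k - 1*(-36)) = (4 + (-5 + 3))*(32 - 1*(-36)) = (4 - 2)*(32 + 36) = 2*68 = 136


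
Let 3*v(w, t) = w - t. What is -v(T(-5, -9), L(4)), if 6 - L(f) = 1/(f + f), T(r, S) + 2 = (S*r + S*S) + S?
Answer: -291/8 ≈ -36.375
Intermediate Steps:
T(r, S) = -2 + S + S² + S*r (T(r, S) = -2 + ((S*r + S*S) + S) = -2 + ((S*r + S²) + S) = -2 + ((S² + S*r) + S) = -2 + (S + S² + S*r) = -2 + S + S² + S*r)
L(f) = 6 - 1/(2*f) (L(f) = 6 - 1/(f + f) = 6 - 1/(2*f))
v(w, t) = -t/3 + w/3 (v(w, t) = (w - t)/3 = -t/3 + w/3)
-v(T(-5, -9), L(4)) = -(-(6 - ½/4)/3 + (-2 - 9 + (-9)² - 9*(-5))/3) = -(-(6 - ½*¼)/3 + (-2 - 9 + 81 + 45)/3) = -(-(6 - ⅛)/3 + (⅓)*115) = -(-⅓*47/8 + 115/3) = -(-47/24 + 115/3) = -1*291/8 = -291/8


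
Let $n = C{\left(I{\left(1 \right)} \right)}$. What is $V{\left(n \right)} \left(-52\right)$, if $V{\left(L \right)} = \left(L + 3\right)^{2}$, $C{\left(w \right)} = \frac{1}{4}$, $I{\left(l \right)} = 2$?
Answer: $- \frac{2197}{4} \approx -549.25$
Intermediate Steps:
$C{\left(w \right)} = \frac{1}{4}$
$n = \frac{1}{4} \approx 0.25$
$V{\left(L \right)} = \left(3 + L\right)^{2}$
$V{\left(n \right)} \left(-52\right) = \left(3 + \frac{1}{4}\right)^{2} \left(-52\right) = \left(\frac{13}{4}\right)^{2} \left(-52\right) = \frac{169}{16} \left(-52\right) = - \frac{2197}{4}$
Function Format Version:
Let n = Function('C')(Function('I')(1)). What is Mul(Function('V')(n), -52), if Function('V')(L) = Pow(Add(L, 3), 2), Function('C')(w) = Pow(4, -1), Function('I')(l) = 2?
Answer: Rational(-2197, 4) ≈ -549.25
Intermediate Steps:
Function('C')(w) = Rational(1, 4)
n = Rational(1, 4) ≈ 0.25000
Function('V')(L) = Pow(Add(3, L), 2)
Mul(Function('V')(n), -52) = Mul(Pow(Add(3, Rational(1, 4)), 2), -52) = Mul(Pow(Rational(13, 4), 2), -52) = Mul(Rational(169, 16), -52) = Rational(-2197, 4)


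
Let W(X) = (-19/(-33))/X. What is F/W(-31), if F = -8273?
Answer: 8463279/19 ≈ 4.4544e+5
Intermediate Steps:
W(X) = 19/(33*X) (W(X) = (-19*(-1/33))/X = 19/(33*X))
F/W(-31) = -8273/((19/33)/(-31)) = -8273/((19/33)*(-1/31)) = -8273/(-19/1023) = -8273*(-1023/19) = 8463279/19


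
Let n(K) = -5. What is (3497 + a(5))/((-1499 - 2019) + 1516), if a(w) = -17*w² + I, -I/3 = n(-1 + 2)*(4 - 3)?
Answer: -441/286 ≈ -1.5420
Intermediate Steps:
I = 15 (I = -(-15)*(4 - 3) = -(-15) = -3*(-5) = 15)
a(w) = 15 - 17*w² (a(w) = -17*w² + 15 = 15 - 17*w²)
(3497 + a(5))/((-1499 - 2019) + 1516) = (3497 + (15 - 17*5²))/((-1499 - 2019) + 1516) = (3497 + (15 - 17*25))/(-3518 + 1516) = (3497 + (15 - 425))/(-2002) = (3497 - 410)*(-1/2002) = 3087*(-1/2002) = -441/286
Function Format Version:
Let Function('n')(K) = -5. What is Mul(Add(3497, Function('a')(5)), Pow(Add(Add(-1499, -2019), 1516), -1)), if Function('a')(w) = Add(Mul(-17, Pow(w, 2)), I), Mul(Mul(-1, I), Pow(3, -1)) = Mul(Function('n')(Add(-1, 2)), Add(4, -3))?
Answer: Rational(-441, 286) ≈ -1.5420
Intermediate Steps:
I = 15 (I = Mul(-3, Mul(-5, Add(4, -3))) = Mul(-3, Mul(-5, 1)) = Mul(-3, -5) = 15)
Function('a')(w) = Add(15, Mul(-17, Pow(w, 2))) (Function('a')(w) = Add(Mul(-17, Pow(w, 2)), 15) = Add(15, Mul(-17, Pow(w, 2))))
Mul(Add(3497, Function('a')(5)), Pow(Add(Add(-1499, -2019), 1516), -1)) = Mul(Add(3497, Add(15, Mul(-17, Pow(5, 2)))), Pow(Add(Add(-1499, -2019), 1516), -1)) = Mul(Add(3497, Add(15, Mul(-17, 25))), Pow(Add(-3518, 1516), -1)) = Mul(Add(3497, Add(15, -425)), Pow(-2002, -1)) = Mul(Add(3497, -410), Rational(-1, 2002)) = Mul(3087, Rational(-1, 2002)) = Rational(-441, 286)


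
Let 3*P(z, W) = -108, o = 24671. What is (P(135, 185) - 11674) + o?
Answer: 12961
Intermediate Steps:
P(z, W) = -36 (P(z, W) = (⅓)*(-108) = -36)
(P(135, 185) - 11674) + o = (-36 - 11674) + 24671 = -11710 + 24671 = 12961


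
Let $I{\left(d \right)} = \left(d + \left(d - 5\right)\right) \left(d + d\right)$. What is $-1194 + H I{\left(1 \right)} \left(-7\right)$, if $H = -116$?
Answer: $-6066$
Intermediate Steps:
$I{\left(d \right)} = 2 d \left(-5 + 2 d\right)$ ($I{\left(d \right)} = \left(d + \left(-5 + d\right)\right) 2 d = \left(-5 + 2 d\right) 2 d = 2 d \left(-5 + 2 d\right)$)
$-1194 + H I{\left(1 \right)} \left(-7\right) = -1194 - 116 \cdot 2 \cdot 1 \left(-5 + 2 \cdot 1\right) \left(-7\right) = -1194 - 116 \cdot 2 \cdot 1 \left(-5 + 2\right) \left(-7\right) = -1194 - 116 \cdot 2 \cdot 1 \left(-3\right) \left(-7\right) = -1194 - 116 \left(\left(-6\right) \left(-7\right)\right) = -1194 - 4872 = -6066$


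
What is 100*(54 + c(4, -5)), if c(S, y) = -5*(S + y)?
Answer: 5900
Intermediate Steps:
c(S, y) = -5*S - 5*y
100*(54 + c(4, -5)) = 100*(54 + (-5*4 - 5*(-5))) = 100*(54 + (-20 + 25)) = 100*(54 + 5) = 100*59 = 5900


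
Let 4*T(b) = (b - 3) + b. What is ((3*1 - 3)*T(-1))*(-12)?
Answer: 0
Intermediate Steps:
T(b) = -3/4 + b/2 (T(b) = ((b - 3) + b)/4 = ((-3 + b) + b)/4 = (-3 + 2*b)/4 = -3/4 + b/2)
((3*1 - 3)*T(-1))*(-12) = ((3*1 - 3)*(-3/4 + (1/2)*(-1)))*(-12) = ((3 - 3)*(-3/4 - 1/2))*(-12) = (0*(-5/4))*(-12) = 0*(-12) = 0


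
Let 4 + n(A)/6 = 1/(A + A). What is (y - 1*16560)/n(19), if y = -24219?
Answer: 258267/151 ≈ 1710.4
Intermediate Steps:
n(A) = -24 + 3/A (n(A) = -24 + 6/(A + A) = -24 + 6/((2*A)) = -24 + 6*(1/(2*A)) = -24 + 3/A)
(y - 1*16560)/n(19) = (-24219 - 1*16560)/(-24 + 3/19) = (-24219 - 16560)/(-24 + 3*(1/19)) = -40779/(-24 + 3/19) = -40779/(-453/19) = -40779*(-19/453) = 258267/151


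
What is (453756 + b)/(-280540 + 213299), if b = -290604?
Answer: -163152/67241 ≈ -2.4264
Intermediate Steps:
(453756 + b)/(-280540 + 213299) = (453756 - 290604)/(-280540 + 213299) = 163152/(-67241) = 163152*(-1/67241) = -163152/67241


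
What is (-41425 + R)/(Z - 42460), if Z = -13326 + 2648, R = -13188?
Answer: 54613/53138 ≈ 1.0278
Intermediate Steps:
Z = -10678
(-41425 + R)/(Z - 42460) = (-41425 - 13188)/(-10678 - 42460) = -54613/(-53138) = -54613*(-1/53138) = 54613/53138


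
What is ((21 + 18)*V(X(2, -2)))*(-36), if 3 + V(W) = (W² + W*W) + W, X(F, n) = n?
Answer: -4212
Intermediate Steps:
V(W) = -3 + W + 2*W² (V(W) = -3 + ((W² + W*W) + W) = -3 + ((W² + W²) + W) = -3 + (2*W² + W) = -3 + (W + 2*W²) = -3 + W + 2*W²)
((21 + 18)*V(X(2, -2)))*(-36) = ((21 + 18)*(-3 - 2 + 2*(-2)²))*(-36) = (39*(-3 - 2 + 2*4))*(-36) = (39*(-3 - 2 + 8))*(-36) = (39*3)*(-36) = 117*(-36) = -4212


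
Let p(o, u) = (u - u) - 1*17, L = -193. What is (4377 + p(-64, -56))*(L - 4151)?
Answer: -18939840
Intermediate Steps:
p(o, u) = -17 (p(o, u) = 0 - 17 = -17)
(4377 + p(-64, -56))*(L - 4151) = (4377 - 17)*(-193 - 4151) = 4360*(-4344) = -18939840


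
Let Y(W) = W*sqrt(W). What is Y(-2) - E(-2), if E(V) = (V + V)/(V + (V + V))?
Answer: -2/3 - 2*I*sqrt(2) ≈ -0.66667 - 2.8284*I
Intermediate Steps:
Y(W) = W**(3/2)
E(V) = 2/3 (E(V) = (2*V)/(V + 2*V) = (2*V)/((3*V)) = (2*V)*(1/(3*V)) = 2/3)
Y(-2) - E(-2) = (-2)**(3/2) - 1*2/3 = -2*I*sqrt(2) - 2/3 = -2/3 - 2*I*sqrt(2)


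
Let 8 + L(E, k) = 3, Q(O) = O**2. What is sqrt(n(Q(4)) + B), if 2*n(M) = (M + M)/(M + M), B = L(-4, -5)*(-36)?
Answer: 19*sqrt(2)/2 ≈ 13.435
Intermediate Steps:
L(E, k) = -5 (L(E, k) = -8 + 3 = -5)
B = 180 (B = -5*(-36) = 180)
n(M) = 1/2 (n(M) = ((M + M)/(M + M))/2 = ((2*M)/((2*M)))/2 = ((2*M)*(1/(2*M)))/2 = (1/2)*1 = 1/2)
sqrt(n(Q(4)) + B) = sqrt(1/2 + 180) = sqrt(361/2) = 19*sqrt(2)/2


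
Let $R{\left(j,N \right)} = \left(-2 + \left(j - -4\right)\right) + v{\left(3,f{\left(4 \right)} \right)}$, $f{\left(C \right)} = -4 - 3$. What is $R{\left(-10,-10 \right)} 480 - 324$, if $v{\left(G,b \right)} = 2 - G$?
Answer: $-4644$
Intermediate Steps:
$f{\left(C \right)} = -7$ ($f{\left(C \right)} = -4 - 3 = -7$)
$R{\left(j,N \right)} = 1 + j$ ($R{\left(j,N \right)} = \left(-2 + \left(j - -4\right)\right) + \left(2 - 3\right) = \left(-2 + \left(j + 4\right)\right) + \left(2 - 3\right) = \left(-2 + \left(4 + j\right)\right) - 1 = \left(2 + j\right) - 1 = 1 + j$)
$R{\left(-10,-10 \right)} 480 - 324 = \left(1 - 10\right) 480 - 324 = \left(-9\right) 480 - 324 = -4320 - 324 = -4644$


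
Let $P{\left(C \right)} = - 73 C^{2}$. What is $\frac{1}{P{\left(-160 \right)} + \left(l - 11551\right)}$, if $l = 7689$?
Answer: $- \frac{1}{1872662} \approx -5.34 \cdot 10^{-7}$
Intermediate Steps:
$\frac{1}{P{\left(-160 \right)} + \left(l - 11551\right)} = \frac{1}{- 73 \left(-160\right)^{2} + \left(7689 - 11551\right)} = \frac{1}{\left(-73\right) 25600 - 3862} = \frac{1}{-1868800 - 3862} = \frac{1}{-1872662} = - \frac{1}{1872662}$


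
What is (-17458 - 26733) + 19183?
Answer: -25008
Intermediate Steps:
(-17458 - 26733) + 19183 = -44191 + 19183 = -25008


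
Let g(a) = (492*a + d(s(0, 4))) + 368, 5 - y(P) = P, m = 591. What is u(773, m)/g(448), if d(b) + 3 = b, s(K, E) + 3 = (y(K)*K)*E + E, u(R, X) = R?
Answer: 773/220782 ≈ 0.0035012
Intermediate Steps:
y(P) = 5 - P
s(K, E) = -3 + E + E*K*(5 - K) (s(K, E) = -3 + (((5 - K)*K)*E + E) = -3 + ((K*(5 - K))*E + E) = -3 + (E*K*(5 - K) + E) = -3 + (E + E*K*(5 - K)) = -3 + E + E*K*(5 - K))
d(b) = -3 + b
g(a) = 366 + 492*a (g(a) = (492*a + (-3 + (-3 + 4 - 1*4*0*(-5 + 0)))) + 368 = (492*a + (-3 + (-3 + 4 - 1*4*0*(-5)))) + 368 = (492*a + (-3 + (-3 + 4 + 0))) + 368 = (492*a + (-3 + 1)) + 368 = (492*a - 2) + 368 = (-2 + 492*a) + 368 = 366 + 492*a)
u(773, m)/g(448) = 773/(366 + 492*448) = 773/(366 + 220416) = 773/220782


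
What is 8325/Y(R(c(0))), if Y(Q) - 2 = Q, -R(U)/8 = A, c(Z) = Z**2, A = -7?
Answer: 8325/58 ≈ 143.53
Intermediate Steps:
R(U) = 56 (R(U) = -8*(-7) = 56)
Y(Q) = 2 + Q
8325/Y(R(c(0))) = 8325/(2 + 56) = 8325/58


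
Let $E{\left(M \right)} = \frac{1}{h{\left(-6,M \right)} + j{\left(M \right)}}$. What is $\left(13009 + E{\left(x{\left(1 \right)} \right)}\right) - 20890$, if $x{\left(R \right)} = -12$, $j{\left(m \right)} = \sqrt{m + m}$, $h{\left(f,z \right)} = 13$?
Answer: $\frac{2 \left(- 7881 \sqrt{6} + 51226 i\right)}{- 13 i + 2 \sqrt{6}} \approx -7880.9 - 0.025384 i$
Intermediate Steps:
$j{\left(m \right)} = \sqrt{2} \sqrt{m}$ ($j{\left(m \right)} = \sqrt{2 m} = \sqrt{2} \sqrt{m}$)
$E{\left(M \right)} = \frac{1}{13 + \sqrt{2} \sqrt{M}}$
$\left(13009 + E{\left(x{\left(1 \right)} \right)}\right) - 20890 = \left(13009 + \frac{1}{13 + \sqrt{2} \sqrt{-12}}\right) - 20890 = \left(13009 + \frac{1}{13 + \sqrt{2} \cdot 2 i \sqrt{3}}\right) - 20890 = \left(13009 + \frac{1}{13 + 2 i \sqrt{6}}\right) - 20890 = -7881 + \frac{1}{13 + 2 i \sqrt{6}}$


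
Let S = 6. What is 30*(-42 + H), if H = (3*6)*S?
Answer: 1980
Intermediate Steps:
H = 108 (H = (3*6)*6 = 18*6 = 108)
30*(-42 + H) = 30*(-42 + 108) = 30*66 = 1980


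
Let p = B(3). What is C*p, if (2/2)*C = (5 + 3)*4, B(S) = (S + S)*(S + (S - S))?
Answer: 576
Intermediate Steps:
B(S) = 2*S² (B(S) = (2*S)*(S + 0) = (2*S)*S = 2*S²)
p = 18 (p = 2*3² = 2*9 = 18)
C = 32 (C = (5 + 3)*4 = 8*4 = 32)
C*p = 32*18 = 576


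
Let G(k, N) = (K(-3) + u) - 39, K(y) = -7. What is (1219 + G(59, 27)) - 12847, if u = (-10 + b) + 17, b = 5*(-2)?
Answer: -11677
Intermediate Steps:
b = -10
u = -3 (u = (-10 - 10) + 17 = -20 + 17 = -3)
G(k, N) = -49 (G(k, N) = (-7 - 3) - 39 = -10 - 39 = -49)
(1219 + G(59, 27)) - 12847 = (1219 - 49) - 12847 = 1170 - 12847 = -11677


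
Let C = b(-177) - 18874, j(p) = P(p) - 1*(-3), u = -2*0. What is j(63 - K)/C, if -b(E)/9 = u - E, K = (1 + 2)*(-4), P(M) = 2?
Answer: -5/20467 ≈ -0.00024430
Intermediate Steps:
u = 0
K = -12 (K = 3*(-4) = -12)
j(p) = 5 (j(p) = 2 - 1*(-3) = 2 + 3 = 5)
b(E) = 9*E (b(E) = -9*(0 - E) = -(-9)*E = 9*E)
C = -20467 (C = 9*(-177) - 18874 = -1593 - 18874 = -20467)
j(63 - K)/C = 5/(-20467) = 5*(-1/20467) = -5/20467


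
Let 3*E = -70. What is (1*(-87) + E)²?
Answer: 109561/9 ≈ 12173.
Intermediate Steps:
E = -70/3 (E = (⅓)*(-70) = -70/3 ≈ -23.333)
(1*(-87) + E)² = (1*(-87) - 70/3)² = (-87 - 70/3)² = (-331/3)² = 109561/9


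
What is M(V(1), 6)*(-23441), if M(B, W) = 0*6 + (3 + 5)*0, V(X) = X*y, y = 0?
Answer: 0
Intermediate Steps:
V(X) = 0 (V(X) = X*0 = 0)
M(B, W) = 0 (M(B, W) = 0 + 8*0 = 0 + 0 = 0)
M(V(1), 6)*(-23441) = 0*(-23441) = 0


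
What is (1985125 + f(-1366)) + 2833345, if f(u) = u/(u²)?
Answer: 6582030019/1366 ≈ 4.8185e+6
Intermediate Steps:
f(u) = 1/u (f(u) = u/u² = 1/u)
(1985125 + f(-1366)) + 2833345 = (1985125 + 1/(-1366)) + 2833345 = (1985125 - 1/1366) + 2833345 = 2711680749/1366 + 2833345 = 6582030019/1366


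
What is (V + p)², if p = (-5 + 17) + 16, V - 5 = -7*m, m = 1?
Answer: 676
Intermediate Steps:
V = -2 (V = 5 - 7*1 = 5 - 7 = -2)
p = 28 (p = 12 + 16 = 28)
(V + p)² = (-2 + 28)² = 26² = 676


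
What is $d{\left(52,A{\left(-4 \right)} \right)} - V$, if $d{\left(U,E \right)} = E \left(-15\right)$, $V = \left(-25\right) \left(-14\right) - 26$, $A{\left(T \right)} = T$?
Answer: $-264$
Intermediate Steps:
$V = 324$ ($V = 350 - 26 = 324$)
$d{\left(U,E \right)} = - 15 E$
$d{\left(52,A{\left(-4 \right)} \right)} - V = \left(-15\right) \left(-4\right) - 324 = 60 - 324 = -264$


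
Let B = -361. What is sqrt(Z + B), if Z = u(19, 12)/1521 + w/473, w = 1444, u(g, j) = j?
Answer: I*sqrt(121803797049)/18447 ≈ 18.919*I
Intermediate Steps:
Z = 734000/239811 (Z = 12/1521 + 1444/473 = 12*(1/1521) + 1444*(1/473) = 4/507 + 1444/473 = 734000/239811 ≈ 3.0607)
sqrt(Z + B) = sqrt(734000/239811 - 361) = sqrt(-85837771/239811) = I*sqrt(121803797049)/18447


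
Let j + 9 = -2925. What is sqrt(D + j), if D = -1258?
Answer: 4*I*sqrt(262) ≈ 64.746*I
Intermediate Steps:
j = -2934 (j = -9 - 2925 = -2934)
sqrt(D + j) = sqrt(-1258 - 2934) = sqrt(-4192) = 4*I*sqrt(262)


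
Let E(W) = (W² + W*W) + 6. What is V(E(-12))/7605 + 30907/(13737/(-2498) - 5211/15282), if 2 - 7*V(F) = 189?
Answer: -11868810413417/2242729710 ≈ -5292.1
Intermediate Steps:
E(W) = 6 + 2*W² (E(W) = (W² + W²) + 6 = 2*W² + 6 = 6 + 2*W²)
V(F) = -187/7 (V(F) = 2/7 - ⅐*189 = 2/7 - 27 = -187/7)
V(E(-12))/7605 + 30907/(13737/(-2498) - 5211/15282) = -187/7/7605 + 30907/(13737/(-2498) - 5211/15282) = -187/7*1/7605 + 30907/(13737*(-1/2498) - 5211*1/15282) = -187/53235 + 30907/(-13737/2498 - 193/566) = -187/53235 + 30907/(-2064314/353467) = -187/53235 + 30907*(-353467/2064314) = -187/53235 - 10924604569/2064314 = -11868810413417/2242729710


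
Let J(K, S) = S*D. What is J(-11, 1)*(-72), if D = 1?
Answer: -72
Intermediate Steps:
J(K, S) = S (J(K, S) = S*1 = S)
J(-11, 1)*(-72) = 1*(-72) = -72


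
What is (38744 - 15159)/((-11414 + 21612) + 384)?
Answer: 23585/10582 ≈ 2.2288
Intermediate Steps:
(38744 - 15159)/((-11414 + 21612) + 384) = 23585/(10198 + 384) = 23585/10582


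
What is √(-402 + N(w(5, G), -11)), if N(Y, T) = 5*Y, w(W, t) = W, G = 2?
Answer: I*√377 ≈ 19.417*I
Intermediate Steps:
√(-402 + N(w(5, G), -11)) = √(-402 + 5*5) = √(-402 + 25) = √(-377) = I*√377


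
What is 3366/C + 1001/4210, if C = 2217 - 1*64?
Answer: 16326013/9064130 ≈ 1.8012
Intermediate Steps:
C = 2153 (C = 2217 - 64 = 2153)
3366/C + 1001/4210 = 3366/2153 + 1001/4210 = 16326013/9064130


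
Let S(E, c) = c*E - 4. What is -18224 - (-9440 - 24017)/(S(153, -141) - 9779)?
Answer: -571465201/31356 ≈ -18225.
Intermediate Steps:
S(E, c) = -4 + E*c (S(E, c) = E*c - 4 = -4 + E*c)
-18224 - (-9440 - 24017)/(S(153, -141) - 9779) = -18224 - (-9440 - 24017)/((-4 + 153*(-141)) - 9779) = -18224 - (-33457)/((-4 - 21573) - 9779) = -18224 - (-33457)/(-21577 - 9779) = -18224 - (-33457)/(-31356) = -18224 - (-33457)*(-1)/31356 = -18224 - 1*33457/31356 = -18224 - 33457/31356 = -571465201/31356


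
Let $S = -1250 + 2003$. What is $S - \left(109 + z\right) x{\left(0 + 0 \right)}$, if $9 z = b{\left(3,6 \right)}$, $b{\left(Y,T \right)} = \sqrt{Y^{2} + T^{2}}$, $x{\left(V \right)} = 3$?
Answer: $426 - \sqrt{5} \approx 423.76$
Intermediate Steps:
$b{\left(Y,T \right)} = \sqrt{T^{2} + Y^{2}}$
$z = \frac{\sqrt{5}}{3}$ ($z = \frac{\sqrt{6^{2} + 3^{2}}}{9} = \frac{\sqrt{36 + 9}}{9} = \frac{\sqrt{45}}{9} = \frac{3 \sqrt{5}}{9} = \frac{\sqrt{5}}{3} \approx 0.74536$)
$S = 753$
$S - \left(109 + z\right) x{\left(0 + 0 \right)} = 753 - \left(109 + \frac{\sqrt{5}}{3}\right) 3 = 753 - \left(327 + \sqrt{5}\right) = 426 - \sqrt{5}$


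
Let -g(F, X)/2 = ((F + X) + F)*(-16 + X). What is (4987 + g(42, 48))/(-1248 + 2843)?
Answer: -3461/1595 ≈ -2.1699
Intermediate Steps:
g(F, X) = -2*(-16 + X)*(X + 2*F) (g(F, X) = -2*((F + X) + F)*(-16 + X) = -2*(X + 2*F)*(-16 + X) = -2*(-16 + X)*(X + 2*F))
(4987 + g(42, 48))/(-1248 + 2843) = (4987 + (-2*48² + 32*48 + 64*42 - 4*42*48))/(-1248 + 2843) = (4987 + (-2*2304 + 1536 + 2688 - 8064))/1595 = (4987 + (-4608 + 1536 + 2688 - 8064))*(1/1595) = (4987 - 8448)*(1/1595) = -3461*1/1595 = -3461/1595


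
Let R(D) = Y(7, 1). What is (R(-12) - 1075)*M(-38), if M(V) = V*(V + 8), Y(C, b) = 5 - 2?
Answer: -1222080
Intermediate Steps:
Y(C, b) = 3
M(V) = V*(8 + V)
R(D) = 3
(R(-12) - 1075)*M(-38) = (3 - 1075)*(-38*(8 - 38)) = -(-40736)*(-30) = -1072*1140 = -1222080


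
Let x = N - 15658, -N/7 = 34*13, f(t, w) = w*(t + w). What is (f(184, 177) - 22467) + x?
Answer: 22678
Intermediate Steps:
N = -3094 (N = -238*13 = -7*442 = -3094)
x = -18752 (x = -3094 - 15658 = -18752)
(f(184, 177) - 22467) + x = (177*(184 + 177) - 22467) - 18752 = (177*361 - 22467) - 18752 = (63897 - 22467) - 18752 = 41430 - 18752 = 22678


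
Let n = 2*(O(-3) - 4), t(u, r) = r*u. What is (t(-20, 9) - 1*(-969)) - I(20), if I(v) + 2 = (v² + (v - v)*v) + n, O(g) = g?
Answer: 405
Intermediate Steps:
n = -14 (n = 2*(-3 - 4) = 2*(-7) = -14)
I(v) = -16 + v² (I(v) = -2 + ((v² + (v - v)*v) - 14) = -2 + ((v² + 0*v) - 14) = -2 + ((v² + 0) - 14) = -2 + (v² - 14) = -2 + (-14 + v²) = -16 + v²)
(t(-20, 9) - 1*(-969)) - I(20) = (9*(-20) - 1*(-969)) - (-16 + 20²) = (-180 + 969) - (-16 + 400) = 789 - 1*384 = 789 - 384 = 405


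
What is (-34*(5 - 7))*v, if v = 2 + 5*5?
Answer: 1836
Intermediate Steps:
v = 27 (v = 2 + 25 = 27)
(-34*(5 - 7))*v = -34*(5 - 7)*27 = -34*(-2)*27 = 68*27 = 1836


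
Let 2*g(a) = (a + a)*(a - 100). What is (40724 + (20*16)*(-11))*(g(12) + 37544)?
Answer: 1357499552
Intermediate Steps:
g(a) = a*(-100 + a) (g(a) = ((a + a)*(a - 100))/2 = ((2*a)*(-100 + a))/2 = (2*a*(-100 + a))/2 = a*(-100 + a))
(40724 + (20*16)*(-11))*(g(12) + 37544) = (40724 + (20*16)*(-11))*(12*(-100 + 12) + 37544) = (40724 + 320*(-11))*(12*(-88) + 37544) = (40724 - 3520)*(-1056 + 37544) = 37204*36488 = 1357499552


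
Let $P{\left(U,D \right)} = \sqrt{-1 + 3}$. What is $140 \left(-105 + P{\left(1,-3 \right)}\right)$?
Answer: $-14700 + 140 \sqrt{2} \approx -14502.0$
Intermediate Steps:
$P{\left(U,D \right)} = \sqrt{2}$
$140 \left(-105 + P{\left(1,-3 \right)}\right) = 140 \left(-105 + \sqrt{2}\right) = -14700 + 140 \sqrt{2}$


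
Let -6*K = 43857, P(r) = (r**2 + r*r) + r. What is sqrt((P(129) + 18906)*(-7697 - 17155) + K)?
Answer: I*sqrt(5200757574)/2 ≈ 36058.0*I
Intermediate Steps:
P(r) = r + 2*r**2 (P(r) = (r**2 + r**2) + r = 2*r**2 + r = r + 2*r**2)
K = -14619/2 (K = -1/6*43857 = -14619/2 ≈ -7309.5)
sqrt((P(129) + 18906)*(-7697 - 17155) + K) = sqrt((129*(1 + 2*129) + 18906)*(-7697 - 17155) - 14619/2) = sqrt((129*(1 + 258) + 18906)*(-24852) - 14619/2) = sqrt((129*259 + 18906)*(-24852) - 14619/2) = sqrt((33411 + 18906)*(-24852) - 14619/2) = sqrt(52317*(-24852) - 14619/2) = sqrt(-1300182084 - 14619/2) = sqrt(-2600378787/2) = I*sqrt(5200757574)/2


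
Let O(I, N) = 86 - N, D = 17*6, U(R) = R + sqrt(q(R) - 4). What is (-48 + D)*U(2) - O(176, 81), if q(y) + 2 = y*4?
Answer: 103 + 54*sqrt(2) ≈ 179.37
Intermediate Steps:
q(y) = -2 + 4*y (q(y) = -2 + y*4 = -2 + 4*y)
U(R) = R + sqrt(-6 + 4*R) (U(R) = R + sqrt((-2 + 4*R) - 4) = R + sqrt(-6 + 4*R))
D = 102
(-48 + D)*U(2) - O(176, 81) = (-48 + 102)*(2 + sqrt(-6 + 4*2)) - (86 - 1*81) = 54*(2 + sqrt(-6 + 8)) - (86 - 81) = 54*(2 + sqrt(2)) - 1*5 = (108 + 54*sqrt(2)) - 5 = 103 + 54*sqrt(2)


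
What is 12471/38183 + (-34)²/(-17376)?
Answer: 43139137/165866952 ≈ 0.26008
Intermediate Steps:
12471/38183 + (-34)²/(-17376) = 12471*(1/38183) + 1156*(-1/17376) = 12471/38183 - 289/4344 = 43139137/165866952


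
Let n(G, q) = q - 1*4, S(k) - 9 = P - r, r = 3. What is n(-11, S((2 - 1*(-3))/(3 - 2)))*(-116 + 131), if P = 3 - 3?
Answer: 30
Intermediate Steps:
P = 0
S(k) = 6 (S(k) = 9 + (0 - 1*3) = 9 + (0 - 3) = 9 - 3 = 6)
n(G, q) = -4 + q (n(G, q) = q - 4 = -4 + q)
n(-11, S((2 - 1*(-3))/(3 - 2)))*(-116 + 131) = (-4 + 6)*(-116 + 131) = 2*15 = 30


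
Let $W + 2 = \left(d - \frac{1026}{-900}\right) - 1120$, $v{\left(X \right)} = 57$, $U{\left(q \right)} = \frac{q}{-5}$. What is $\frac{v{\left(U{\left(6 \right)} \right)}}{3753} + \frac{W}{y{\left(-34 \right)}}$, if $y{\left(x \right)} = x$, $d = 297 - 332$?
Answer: $\frac{72331343}{2126700} \approx 34.011$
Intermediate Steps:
$d = -35$ ($d = 297 - 332 = -35$)
$U{\left(q \right)} = - \frac{q}{5}$ ($U{\left(q \right)} = q \left(- \frac{1}{5}\right) = - \frac{q}{5}$)
$W = - \frac{57793}{50}$ ($W = -2 - \left(1155 - \frac{57}{50}\right) = -2 - \frac{57693}{50} = - \frac{57793}{50} \approx -1155.9$)
$\frac{v{\left(U{\left(6 \right)} \right)}}{3753} + \frac{W}{y{\left(-34 \right)}} = \frac{57}{3753} - \frac{57793}{50 \left(-34\right)} = 57 \cdot \frac{1}{3753} - - \frac{57793}{1700} = \frac{19}{1251} + \frac{57793}{1700} = \frac{72331343}{2126700}$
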